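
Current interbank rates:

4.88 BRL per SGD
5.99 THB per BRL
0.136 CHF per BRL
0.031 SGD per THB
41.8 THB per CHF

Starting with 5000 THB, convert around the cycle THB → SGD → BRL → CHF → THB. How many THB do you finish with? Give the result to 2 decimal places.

5000 THB × 0.031 = 155 SGD
155 SGD × 4.88 = 756.4 BRL
756.4 BRL × 0.136 = 102.8704 CHF
102.8704 CHF × 41.8 = 4299.98272 THB

4299.98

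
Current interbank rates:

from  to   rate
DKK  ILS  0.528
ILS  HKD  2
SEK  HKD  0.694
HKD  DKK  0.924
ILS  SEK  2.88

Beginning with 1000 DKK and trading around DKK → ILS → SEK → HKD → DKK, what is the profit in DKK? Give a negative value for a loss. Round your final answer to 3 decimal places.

1000 DKK × 0.528 = 528 ILS
528 ILS × 2.88 = 1520.64 SEK
1520.64 SEK × 0.694 = 1055.32416 HKD
1055.32416 HKD × 0.924 = 975.11952384 DKK
Net change: 975.11952384 − 1000 = -24.88047616 DKK

-24.880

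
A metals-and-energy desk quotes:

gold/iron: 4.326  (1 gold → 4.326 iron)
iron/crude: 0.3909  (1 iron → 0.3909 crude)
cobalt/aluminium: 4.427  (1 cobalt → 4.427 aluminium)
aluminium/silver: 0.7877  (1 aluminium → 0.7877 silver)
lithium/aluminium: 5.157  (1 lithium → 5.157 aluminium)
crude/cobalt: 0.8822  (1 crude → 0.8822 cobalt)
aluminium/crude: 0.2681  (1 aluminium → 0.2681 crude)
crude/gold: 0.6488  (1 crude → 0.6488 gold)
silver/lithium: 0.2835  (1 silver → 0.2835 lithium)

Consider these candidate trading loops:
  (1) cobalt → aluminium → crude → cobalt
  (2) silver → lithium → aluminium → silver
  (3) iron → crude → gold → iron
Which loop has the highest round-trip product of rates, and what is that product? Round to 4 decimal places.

(1) 4.427 × 0.2681 × 0.8822 = 1.04706
(2) 0.2835 × 5.157 × 0.7877 = 1.15162
(3) 0.3909 × 0.6488 × 4.326 = 1.09714
Highest is cycle (2) at 1.1516 (>1, arbitrage).

1.1516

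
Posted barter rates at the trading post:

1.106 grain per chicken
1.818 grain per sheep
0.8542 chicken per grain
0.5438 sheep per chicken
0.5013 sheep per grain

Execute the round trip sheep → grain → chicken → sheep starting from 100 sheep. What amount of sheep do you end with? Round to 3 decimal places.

100 sheep × 1.818 = 181.8 grain
181.8 grain × 0.8542 = 155.29356 chicken
155.29356 chicken × 0.5438 = 84.448637928 sheep

84.449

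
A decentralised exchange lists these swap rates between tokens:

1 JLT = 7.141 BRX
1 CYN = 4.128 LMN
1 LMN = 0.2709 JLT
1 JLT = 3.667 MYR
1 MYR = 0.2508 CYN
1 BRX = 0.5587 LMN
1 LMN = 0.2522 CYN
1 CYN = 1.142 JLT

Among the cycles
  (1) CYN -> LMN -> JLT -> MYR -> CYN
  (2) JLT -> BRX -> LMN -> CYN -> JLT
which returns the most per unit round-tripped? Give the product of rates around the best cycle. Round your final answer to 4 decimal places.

1.1491

(1) 4.128 × 0.2709 × 3.667 × 0.2508 = 1.02846
(2) 7.141 × 0.5587 × 0.2522 × 1.142 = 1.14908
Highest is cycle (2) at 1.1491 (>1, arbitrage).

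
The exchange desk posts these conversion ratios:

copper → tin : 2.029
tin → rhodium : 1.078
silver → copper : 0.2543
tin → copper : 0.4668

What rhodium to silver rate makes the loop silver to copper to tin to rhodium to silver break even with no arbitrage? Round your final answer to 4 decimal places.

Known legs of the cycle: 0.2543 × 2.029 × 1.078 = 0.5562207266
For no arbitrage the full-cycle product must be 1, so the missing rate is 1 / 0.5562207266 ≈ 1.797847.

1.7978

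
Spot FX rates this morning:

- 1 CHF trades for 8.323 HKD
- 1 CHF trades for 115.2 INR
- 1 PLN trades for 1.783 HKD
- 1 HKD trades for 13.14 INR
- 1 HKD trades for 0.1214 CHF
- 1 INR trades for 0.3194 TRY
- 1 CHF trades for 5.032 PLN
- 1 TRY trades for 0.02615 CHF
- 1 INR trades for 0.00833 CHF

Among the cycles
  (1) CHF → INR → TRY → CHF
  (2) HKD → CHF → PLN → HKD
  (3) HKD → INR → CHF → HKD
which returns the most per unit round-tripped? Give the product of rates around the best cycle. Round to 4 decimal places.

(1) 115.2 × 0.3194 × 0.02615 = 0.96219
(2) 0.1214 × 5.032 × 1.783 = 1.08921
(3) 13.14 × 0.00833 × 8.323 = 0.91100
Highest is cycle (2) at 1.0892 (>1, arbitrage).

1.0892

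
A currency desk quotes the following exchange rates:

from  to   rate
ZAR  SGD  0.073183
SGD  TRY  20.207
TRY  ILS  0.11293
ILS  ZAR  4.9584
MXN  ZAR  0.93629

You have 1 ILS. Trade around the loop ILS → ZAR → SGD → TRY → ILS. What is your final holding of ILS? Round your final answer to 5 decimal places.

0.82806

1 ILS × 4.9584 = 4.9584 ZAR
4.9584 ZAR × 0.073183 = 0.3628705872 SGD
0.3628705872 SGD × 20.207 = 7.3325259555504 TRY
7.3325259555504 TRY × 0.11293 = 0.828062156160306672 ILS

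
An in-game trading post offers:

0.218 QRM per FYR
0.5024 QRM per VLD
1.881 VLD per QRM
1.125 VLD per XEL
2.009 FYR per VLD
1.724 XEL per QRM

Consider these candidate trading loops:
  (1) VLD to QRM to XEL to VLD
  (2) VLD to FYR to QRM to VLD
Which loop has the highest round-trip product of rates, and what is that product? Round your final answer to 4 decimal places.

0.9744

(1) 0.5024 × 1.724 × 1.125 = 0.97440
(2) 2.009 × 0.218 × 1.881 = 0.82381
Highest is cycle (1) at 0.9744 (≤1, no arbitrage).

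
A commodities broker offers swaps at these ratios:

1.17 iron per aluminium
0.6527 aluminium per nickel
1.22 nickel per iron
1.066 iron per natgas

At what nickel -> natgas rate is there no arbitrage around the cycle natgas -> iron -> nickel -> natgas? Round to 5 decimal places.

Known legs of the cycle: 1.066 × 1.22 = 1.30052
For no arbitrage the full-cycle product must be 1, so the missing rate is 1 / 1.30052 ≈ 0.7689232.

0.76892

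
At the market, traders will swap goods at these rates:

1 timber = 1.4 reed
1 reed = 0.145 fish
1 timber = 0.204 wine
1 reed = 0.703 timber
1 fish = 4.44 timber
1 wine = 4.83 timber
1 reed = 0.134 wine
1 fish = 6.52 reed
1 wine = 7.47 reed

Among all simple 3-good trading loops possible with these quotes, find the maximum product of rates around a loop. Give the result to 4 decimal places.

1.0713

wine→reed→timber→wine: 7.47 × 0.703 × 0.204 = 1.07129
wine→timber→reed→wine: 4.83 × 1.4 × 0.134 = 0.90611
fish→timber→reed→fish: 4.44 × 1.4 × 0.145 = 0.90132
Maximum is wine→reed→timber→wine at 1.0713; arbitrage exists.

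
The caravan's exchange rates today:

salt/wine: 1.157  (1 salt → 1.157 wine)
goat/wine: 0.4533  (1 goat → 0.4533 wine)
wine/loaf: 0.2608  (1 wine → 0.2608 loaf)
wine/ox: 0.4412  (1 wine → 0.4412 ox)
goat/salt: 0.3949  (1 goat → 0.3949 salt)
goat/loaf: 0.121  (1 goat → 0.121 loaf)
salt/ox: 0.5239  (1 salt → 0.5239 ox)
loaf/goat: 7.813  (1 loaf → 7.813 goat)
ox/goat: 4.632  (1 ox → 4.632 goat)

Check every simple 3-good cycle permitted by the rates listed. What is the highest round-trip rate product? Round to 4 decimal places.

0.9583

ox→goat→salt→ox: 4.632 × 0.3949 × 0.5239 = 0.95831
ox→goat→wine→ox: 4.632 × 0.4533 × 0.4412 = 0.92638
wine→loaf→goat→wine: 0.2608 × 7.813 × 0.4533 = 0.92366
Maximum is ox→goat→salt→ox at 0.9583; no arbitrage — every cycle loses value.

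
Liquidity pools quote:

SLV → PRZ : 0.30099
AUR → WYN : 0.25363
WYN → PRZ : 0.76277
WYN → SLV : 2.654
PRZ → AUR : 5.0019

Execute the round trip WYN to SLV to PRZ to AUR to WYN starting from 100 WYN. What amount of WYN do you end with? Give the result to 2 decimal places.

100 WYN × 2.654 = 265.4 SLV
265.4 SLV × 0.30099 = 79.882746 PRZ
79.882746 PRZ × 5.0019 = 399.5655072174 AUR
399.5655072174 AUR × 0.25363 = 101.341799595549162 WYN

101.34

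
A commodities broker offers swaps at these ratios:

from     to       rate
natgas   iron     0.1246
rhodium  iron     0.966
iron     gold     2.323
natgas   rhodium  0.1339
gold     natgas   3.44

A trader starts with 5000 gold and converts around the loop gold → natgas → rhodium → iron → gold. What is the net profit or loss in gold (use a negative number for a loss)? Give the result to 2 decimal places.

168.15

5000 gold × 3.44 = 17200 natgas
17200 natgas × 0.1339 = 2303.08 rhodium
2303.08 rhodium × 0.966 = 2224.77528 iron
2224.77528 iron × 2.323 = 5168.15297544 gold
Net change: 5168.15297544 − 5000 = 168.15297544 gold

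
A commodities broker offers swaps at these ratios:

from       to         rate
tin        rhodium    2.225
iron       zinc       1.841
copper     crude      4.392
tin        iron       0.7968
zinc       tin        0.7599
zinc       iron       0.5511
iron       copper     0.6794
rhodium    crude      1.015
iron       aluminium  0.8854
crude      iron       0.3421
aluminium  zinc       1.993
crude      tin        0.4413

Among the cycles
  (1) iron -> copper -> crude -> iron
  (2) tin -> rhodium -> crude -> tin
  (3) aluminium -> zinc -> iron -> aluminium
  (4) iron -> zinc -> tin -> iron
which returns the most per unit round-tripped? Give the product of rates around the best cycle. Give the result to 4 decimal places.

1.1147

(1) 0.6794 × 4.392 × 0.3421 = 1.02080
(2) 2.225 × 1.015 × 0.4413 = 0.99662
(3) 1.993 × 0.5511 × 0.8854 = 0.97247
(4) 1.841 × 0.7599 × 0.7968 = 1.11470
Highest is cycle (4) at 1.1147 (>1, arbitrage).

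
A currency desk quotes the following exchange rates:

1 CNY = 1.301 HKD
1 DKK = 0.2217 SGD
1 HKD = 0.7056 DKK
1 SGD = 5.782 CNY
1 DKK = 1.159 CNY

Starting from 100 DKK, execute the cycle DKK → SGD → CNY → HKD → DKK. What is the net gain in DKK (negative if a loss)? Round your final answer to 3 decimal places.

17.674

100 DKK × 0.2217 = 22.17 SGD
22.17 SGD × 5.782 = 128.18694 CNY
128.18694 CNY × 1.301 = 166.77120894 HKD
166.77120894 HKD × 0.7056 = 117.673765028064 DKK
Net change: 117.673765028064 − 100 = 17.673765028064 DKK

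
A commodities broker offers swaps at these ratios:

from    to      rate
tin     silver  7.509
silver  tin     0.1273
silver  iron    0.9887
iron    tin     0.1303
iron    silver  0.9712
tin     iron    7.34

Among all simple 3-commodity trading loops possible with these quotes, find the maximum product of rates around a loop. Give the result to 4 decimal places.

0.9674

tin→silver→iron→tin: 7.509 × 0.9887 × 0.1303 = 0.96737
tin→iron→silver→tin: 7.34 × 0.9712 × 0.1273 = 0.90747
Maximum is tin→silver→iron→tin at 0.9674; no arbitrage — every cycle loses value.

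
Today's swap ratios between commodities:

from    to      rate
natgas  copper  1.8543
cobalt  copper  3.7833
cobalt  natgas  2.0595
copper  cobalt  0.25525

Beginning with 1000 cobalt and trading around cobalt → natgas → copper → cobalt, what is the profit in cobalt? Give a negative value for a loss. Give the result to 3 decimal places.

1000 cobalt × 2.0595 = 2059.5 natgas
2059.5 natgas × 1.8543 = 3818.93085 copper
3818.93085 copper × 0.25525 = 974.7820994625 cobalt
Net change: 974.7820994625 − 1000 = -25.2179005375 cobalt

-25.218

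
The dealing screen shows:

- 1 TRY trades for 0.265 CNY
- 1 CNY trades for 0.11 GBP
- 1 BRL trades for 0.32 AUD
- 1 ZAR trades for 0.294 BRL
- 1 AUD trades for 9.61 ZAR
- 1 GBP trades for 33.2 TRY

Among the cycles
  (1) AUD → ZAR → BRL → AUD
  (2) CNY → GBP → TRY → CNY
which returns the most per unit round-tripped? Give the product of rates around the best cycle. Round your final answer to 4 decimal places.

(1) 9.61 × 0.294 × 0.32 = 0.90411
(2) 0.11 × 33.2 × 0.265 = 0.96778
Highest is cycle (2) at 0.9678 (≤1, no arbitrage).

0.9678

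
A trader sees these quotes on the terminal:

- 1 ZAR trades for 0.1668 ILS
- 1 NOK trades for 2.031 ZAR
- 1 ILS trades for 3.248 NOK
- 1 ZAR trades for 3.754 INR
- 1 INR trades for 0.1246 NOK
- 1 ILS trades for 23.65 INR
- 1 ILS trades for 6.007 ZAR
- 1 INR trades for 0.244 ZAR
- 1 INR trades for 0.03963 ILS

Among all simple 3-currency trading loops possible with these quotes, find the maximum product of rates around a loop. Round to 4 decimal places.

ZAR→ILS→NOK→ZAR: 0.1668 × 3.248 × 2.031 = 1.10033
INR→ZAR→ILS→INR: 0.244 × 0.1668 × 23.65 = 0.96254
INR→NOK→ZAR→INR: 0.1246 × 2.031 × 3.754 = 0.95000
INR→ILS→ZAR→INR: 0.03963 × 6.007 × 3.754 = 0.89367
Maximum is ZAR→ILS→NOK→ZAR at 1.1003; arbitrage exists.

1.1003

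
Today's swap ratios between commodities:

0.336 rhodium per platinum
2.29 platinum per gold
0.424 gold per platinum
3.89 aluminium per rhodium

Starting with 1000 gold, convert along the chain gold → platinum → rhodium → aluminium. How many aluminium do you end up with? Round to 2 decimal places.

2993.12

1000 gold × 2.29 = 2290 platinum
2290 platinum × 0.336 = 769.44 rhodium
769.44 rhodium × 3.89 = 2993.1216 aluminium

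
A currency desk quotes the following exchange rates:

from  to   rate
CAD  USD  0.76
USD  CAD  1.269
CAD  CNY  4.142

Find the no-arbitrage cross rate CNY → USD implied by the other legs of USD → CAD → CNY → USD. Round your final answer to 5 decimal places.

Known legs of the cycle: 1.269 × 4.142 = 5.256198
For no arbitrage the full-cycle product must be 1, so the missing rate is 1 / 5.256198 ≈ 0.1902516.

0.19025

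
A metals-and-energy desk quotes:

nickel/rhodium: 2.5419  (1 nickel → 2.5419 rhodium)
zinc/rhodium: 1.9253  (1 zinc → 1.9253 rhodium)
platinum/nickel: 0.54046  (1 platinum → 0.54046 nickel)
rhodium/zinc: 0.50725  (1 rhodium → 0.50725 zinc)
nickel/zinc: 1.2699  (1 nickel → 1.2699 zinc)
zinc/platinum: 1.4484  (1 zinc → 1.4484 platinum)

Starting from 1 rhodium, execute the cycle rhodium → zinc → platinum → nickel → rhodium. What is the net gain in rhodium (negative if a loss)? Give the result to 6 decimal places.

0.009329

1 rhodium × 0.50725 = 0.50725 zinc
0.50725 zinc × 1.4484 = 0.7347009 platinum
0.7347009 platinum × 0.54046 = 0.397076448414 nickel
0.397076448414 nickel × 2.5419 = 1.0093286242235466 rhodium
Net change: 1.0093286242235466 − 1 = 0.0093286242235466 rhodium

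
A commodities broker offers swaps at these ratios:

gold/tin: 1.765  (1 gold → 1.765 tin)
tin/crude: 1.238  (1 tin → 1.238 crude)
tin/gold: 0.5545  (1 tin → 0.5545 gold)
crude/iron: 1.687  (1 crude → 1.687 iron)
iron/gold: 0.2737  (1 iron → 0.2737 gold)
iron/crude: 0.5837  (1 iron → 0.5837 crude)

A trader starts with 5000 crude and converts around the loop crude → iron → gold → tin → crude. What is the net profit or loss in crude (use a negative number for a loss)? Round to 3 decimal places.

44.583

5000 crude × 1.687 = 8435 iron
8435 iron × 0.2737 = 2308.6595 gold
2308.6595 gold × 1.765 = 4074.7840175 tin
4074.7840175 tin × 1.238 = 5044.582613665 crude
Net change: 5044.582613665 − 5000 = 44.582613665 crude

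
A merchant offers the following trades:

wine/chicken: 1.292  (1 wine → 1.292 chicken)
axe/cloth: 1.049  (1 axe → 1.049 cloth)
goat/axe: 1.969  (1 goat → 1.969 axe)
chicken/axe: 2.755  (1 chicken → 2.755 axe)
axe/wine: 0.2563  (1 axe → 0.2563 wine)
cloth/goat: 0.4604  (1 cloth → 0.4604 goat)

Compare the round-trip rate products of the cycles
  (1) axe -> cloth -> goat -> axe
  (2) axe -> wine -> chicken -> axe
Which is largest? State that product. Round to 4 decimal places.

0.9509

(1) 1.049 × 0.4604 × 1.969 = 0.95095
(2) 0.2563 × 1.292 × 2.755 = 0.91229
Highest is cycle (1) at 0.9509 (≤1, no arbitrage).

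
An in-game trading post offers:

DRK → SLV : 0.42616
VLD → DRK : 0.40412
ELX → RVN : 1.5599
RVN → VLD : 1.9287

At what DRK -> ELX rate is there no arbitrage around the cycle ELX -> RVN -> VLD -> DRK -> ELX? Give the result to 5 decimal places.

Known legs of the cycle: 1.5599 × 1.9287 × 0.40412 = 1.2158269980156
For no arbitrage the full-cycle product must be 1, so the missing rate is 1 / 1.2158269980156 ≈ 0.8224854.

0.82249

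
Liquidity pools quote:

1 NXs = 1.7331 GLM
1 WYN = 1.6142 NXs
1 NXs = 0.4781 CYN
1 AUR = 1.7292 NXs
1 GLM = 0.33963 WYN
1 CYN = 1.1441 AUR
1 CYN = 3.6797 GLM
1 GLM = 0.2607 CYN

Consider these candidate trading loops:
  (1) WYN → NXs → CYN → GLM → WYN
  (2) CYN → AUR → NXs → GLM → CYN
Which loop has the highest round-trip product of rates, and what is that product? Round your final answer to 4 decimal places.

(1) 1.6142 × 0.4781 × 3.6797 × 0.33963 = 0.96448
(2) 1.1441 × 1.7292 × 1.7331 × 0.2607 = 0.89387
Highest is cycle (1) at 0.9645 (≤1, no arbitrage).

0.9645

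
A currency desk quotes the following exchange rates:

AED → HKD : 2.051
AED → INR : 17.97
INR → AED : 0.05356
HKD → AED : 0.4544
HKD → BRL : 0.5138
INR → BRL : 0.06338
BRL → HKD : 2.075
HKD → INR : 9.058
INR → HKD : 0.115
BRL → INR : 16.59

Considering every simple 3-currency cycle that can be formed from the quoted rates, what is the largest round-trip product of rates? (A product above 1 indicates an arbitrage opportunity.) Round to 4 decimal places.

1.1912

HKD→INR→BRL→HKD: 9.058 × 0.06338 × 2.075 = 1.19125
HKD→INR→AED→HKD: 9.058 × 0.05356 × 2.051 = 0.99504
HKD→BRL→INR→HKD: 0.5138 × 16.59 × 0.115 = 0.98025
HKD→AED→INR→HKD: 0.4544 × 17.97 × 0.115 = 0.93904
Maximum is HKD→INR→BRL→HKD at 1.1912; arbitrage exists.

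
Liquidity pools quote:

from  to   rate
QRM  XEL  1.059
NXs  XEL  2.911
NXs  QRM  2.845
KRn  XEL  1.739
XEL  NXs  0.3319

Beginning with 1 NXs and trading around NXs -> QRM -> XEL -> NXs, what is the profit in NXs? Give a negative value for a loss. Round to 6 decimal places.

-0.000033

1 NXs × 2.845 = 2.845 QRM
2.845 QRM × 1.059 = 3.012855 XEL
3.012855 XEL × 0.3319 = 0.9999665745 NXs
Net change: 0.9999665745 − 1 = -0.0000334255 NXs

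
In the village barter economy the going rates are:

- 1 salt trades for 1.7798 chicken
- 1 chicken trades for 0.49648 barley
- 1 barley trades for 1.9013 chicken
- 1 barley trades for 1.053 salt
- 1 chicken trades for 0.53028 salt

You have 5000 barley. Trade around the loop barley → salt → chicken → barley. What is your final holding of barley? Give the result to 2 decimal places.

5000 barley × 1.053 = 5265 salt
5265 salt × 1.7798 = 9370.647 chicken
9370.647 chicken × 0.49648 = 4652.33882256 barley

4652.34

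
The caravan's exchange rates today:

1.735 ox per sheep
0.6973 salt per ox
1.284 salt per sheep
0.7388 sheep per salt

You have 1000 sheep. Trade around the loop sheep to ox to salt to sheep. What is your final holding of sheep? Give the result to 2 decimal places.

1000 sheep × 1.735 = 1735 ox
1735 ox × 0.6973 = 1209.8155 salt
1209.8155 salt × 0.7388 = 893.8116914 sheep

893.81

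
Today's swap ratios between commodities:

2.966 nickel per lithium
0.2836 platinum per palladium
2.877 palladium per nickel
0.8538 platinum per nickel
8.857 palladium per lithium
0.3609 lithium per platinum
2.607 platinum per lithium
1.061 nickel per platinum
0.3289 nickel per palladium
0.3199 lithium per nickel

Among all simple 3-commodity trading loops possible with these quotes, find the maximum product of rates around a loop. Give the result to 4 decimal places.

nickel→lithium→palladium→nickel: 0.3199 × 8.857 × 0.3289 = 0.93189
nickel→platinum→lithium→nickel: 0.8538 × 0.3609 × 2.966 = 0.91393
palladium→platinum→lithium→palladium: 0.2836 × 0.3609 × 8.857 = 0.90652
nickel→lithium→platinum→nickel: 0.3199 × 2.607 × 1.061 = 0.88485
nickel→palladium→platinum→nickel: 2.877 × 0.2836 × 1.061 = 0.86569
Maximum is nickel→lithium→palladium→nickel at 0.9319; no arbitrage — every cycle loses value.

0.9319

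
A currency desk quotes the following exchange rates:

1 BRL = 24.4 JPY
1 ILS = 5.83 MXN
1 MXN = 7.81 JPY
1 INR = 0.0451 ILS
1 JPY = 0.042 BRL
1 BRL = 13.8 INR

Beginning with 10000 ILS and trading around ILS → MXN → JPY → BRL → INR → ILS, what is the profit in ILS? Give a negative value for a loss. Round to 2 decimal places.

1902.13

10000 ILS × 5.83 = 58300 MXN
58300 MXN × 7.81 = 455323 JPY
455323 JPY × 0.042 = 19123.566 BRL
19123.566 BRL × 13.8 = 263905.2108 INR
263905.2108 INR × 0.0451 = 11902.12500708 ILS
Net change: 11902.12500708 − 10000 = 1902.12500708 ILS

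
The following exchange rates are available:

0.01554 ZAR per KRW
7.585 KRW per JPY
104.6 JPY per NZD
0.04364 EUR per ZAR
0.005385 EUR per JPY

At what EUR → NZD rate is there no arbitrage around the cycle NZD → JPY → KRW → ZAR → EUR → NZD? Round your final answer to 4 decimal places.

1.8586

Known legs of the cycle: 104.6 × 7.585 × 0.01554 × 0.04364 = 0.5380504835496
For no arbitrage the full-cycle product must be 1, so the missing rate is 1 / 0.5380504835496 ≈ 1.858562.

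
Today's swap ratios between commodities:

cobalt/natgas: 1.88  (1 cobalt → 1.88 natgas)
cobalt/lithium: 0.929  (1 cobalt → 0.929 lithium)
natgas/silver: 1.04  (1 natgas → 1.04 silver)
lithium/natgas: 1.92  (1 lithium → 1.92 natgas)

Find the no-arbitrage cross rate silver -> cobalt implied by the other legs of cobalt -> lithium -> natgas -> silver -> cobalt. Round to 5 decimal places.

Known legs of the cycle: 0.929 × 1.92 × 1.04 = 1.8550272
For no arbitrage the full-cycle product must be 1, so the missing rate is 1 / 1.8550272 ≈ 0.5390757.

0.53908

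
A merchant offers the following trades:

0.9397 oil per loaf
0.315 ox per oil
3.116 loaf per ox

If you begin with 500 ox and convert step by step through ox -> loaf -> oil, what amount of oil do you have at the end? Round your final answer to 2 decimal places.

1464.05

500 ox × 3.116 = 1558 loaf
1558 loaf × 0.9397 = 1464.0526 oil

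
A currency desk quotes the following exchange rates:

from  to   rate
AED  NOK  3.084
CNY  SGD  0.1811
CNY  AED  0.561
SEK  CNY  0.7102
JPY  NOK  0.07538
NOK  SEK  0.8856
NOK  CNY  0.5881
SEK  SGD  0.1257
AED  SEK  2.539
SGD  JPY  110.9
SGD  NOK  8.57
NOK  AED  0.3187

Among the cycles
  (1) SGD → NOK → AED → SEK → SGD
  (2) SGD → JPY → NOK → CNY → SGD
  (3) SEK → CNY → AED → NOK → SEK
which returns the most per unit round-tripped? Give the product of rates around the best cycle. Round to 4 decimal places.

1.0882

(1) 8.57 × 0.3187 × 2.539 × 0.1257 = 0.87169
(2) 110.9 × 0.07538 × 0.5881 × 0.1811 = 0.89034
(3) 0.7102 × 0.561 × 3.084 × 0.8856 = 1.08817
Highest is cycle (3) at 1.0882 (>1, arbitrage).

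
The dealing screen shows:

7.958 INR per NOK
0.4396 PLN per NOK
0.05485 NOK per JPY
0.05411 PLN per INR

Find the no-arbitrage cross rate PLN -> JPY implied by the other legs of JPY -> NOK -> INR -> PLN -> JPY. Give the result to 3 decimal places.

42.339

Known legs of the cycle: 0.05485 × 7.958 × 0.05411 = 0.023618814793
For no arbitrage the full-cycle product must be 1, so the missing rate is 1 / 0.023618814793 ≈ 42.33913.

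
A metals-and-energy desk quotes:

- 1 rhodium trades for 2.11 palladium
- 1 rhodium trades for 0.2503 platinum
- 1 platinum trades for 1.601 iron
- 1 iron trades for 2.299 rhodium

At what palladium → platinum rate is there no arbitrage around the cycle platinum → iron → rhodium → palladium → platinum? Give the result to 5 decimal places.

0.12876

Known legs of the cycle: 1.601 × 2.299 × 2.11 = 7.76627489
For no arbitrage the full-cycle product must be 1, so the missing rate is 1 / 7.76627489 ≈ 0.1287619.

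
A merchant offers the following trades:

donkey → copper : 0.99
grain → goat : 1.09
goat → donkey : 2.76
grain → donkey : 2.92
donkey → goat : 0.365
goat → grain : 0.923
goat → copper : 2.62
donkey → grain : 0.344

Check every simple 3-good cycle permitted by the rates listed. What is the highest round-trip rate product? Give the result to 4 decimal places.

1.0349

goat→donkey→grain→goat: 2.76 × 0.344 × 1.09 = 1.03489
goat→grain→donkey→goat: 0.923 × 2.92 × 0.365 = 0.98373
Maximum is goat→donkey→grain→goat at 1.0349; arbitrage exists.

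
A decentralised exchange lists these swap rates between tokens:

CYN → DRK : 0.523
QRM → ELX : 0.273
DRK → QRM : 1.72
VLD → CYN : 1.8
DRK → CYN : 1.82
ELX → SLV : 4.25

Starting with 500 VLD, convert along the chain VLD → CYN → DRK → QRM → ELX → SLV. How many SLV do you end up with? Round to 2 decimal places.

939.34

500 VLD × 1.8 = 900 CYN
900 CYN × 0.523 = 470.7 DRK
470.7 DRK × 1.72 = 809.604 QRM
809.604 QRM × 0.273 = 221.021892 ELX
221.021892 ELX × 4.25 = 939.343041 SLV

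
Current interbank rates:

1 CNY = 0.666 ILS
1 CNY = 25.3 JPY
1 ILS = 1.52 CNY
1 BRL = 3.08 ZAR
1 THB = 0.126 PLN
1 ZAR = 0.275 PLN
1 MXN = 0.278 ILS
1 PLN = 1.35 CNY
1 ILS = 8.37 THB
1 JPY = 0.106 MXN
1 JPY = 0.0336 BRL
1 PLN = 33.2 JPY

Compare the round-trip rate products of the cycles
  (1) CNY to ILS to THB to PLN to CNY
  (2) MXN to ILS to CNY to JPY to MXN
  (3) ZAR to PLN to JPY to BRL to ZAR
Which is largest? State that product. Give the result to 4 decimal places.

(1) 0.666 × 8.37 × 0.126 × 1.35 = 0.94821
(2) 0.278 × 1.52 × 25.3 × 0.106 = 1.13322
(3) 0.275 × 33.2 × 0.0336 × 3.08 = 0.94485
Highest is cycle (2) at 1.1332 (>1, arbitrage).

1.1332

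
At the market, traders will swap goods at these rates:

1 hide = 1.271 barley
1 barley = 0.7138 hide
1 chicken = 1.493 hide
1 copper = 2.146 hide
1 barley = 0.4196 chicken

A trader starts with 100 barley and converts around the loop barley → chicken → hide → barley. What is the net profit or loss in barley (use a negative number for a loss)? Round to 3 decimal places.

100 barley × 0.4196 = 41.96 chicken
41.96 chicken × 1.493 = 62.64628 hide
62.64628 hide × 1.271 = 79.62342188 barley
Net change: 79.62342188 − 100 = -20.37657812 barley

-20.377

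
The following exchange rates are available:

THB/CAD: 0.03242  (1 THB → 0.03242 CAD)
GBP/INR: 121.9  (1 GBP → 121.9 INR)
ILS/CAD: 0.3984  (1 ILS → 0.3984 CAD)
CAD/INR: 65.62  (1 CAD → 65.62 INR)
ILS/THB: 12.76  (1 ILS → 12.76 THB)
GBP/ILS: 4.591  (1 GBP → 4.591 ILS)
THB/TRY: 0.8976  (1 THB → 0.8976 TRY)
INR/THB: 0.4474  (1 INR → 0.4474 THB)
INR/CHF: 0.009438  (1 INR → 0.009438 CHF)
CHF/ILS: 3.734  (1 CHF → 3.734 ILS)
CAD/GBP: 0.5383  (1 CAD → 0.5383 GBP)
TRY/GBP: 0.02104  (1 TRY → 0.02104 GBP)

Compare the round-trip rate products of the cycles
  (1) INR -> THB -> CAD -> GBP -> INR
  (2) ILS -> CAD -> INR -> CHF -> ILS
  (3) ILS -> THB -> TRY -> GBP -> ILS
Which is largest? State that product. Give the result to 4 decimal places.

1.1063

(1) 0.4474 × 0.03242 × 0.5383 × 121.9 = 0.95178
(2) 0.3984 × 65.62 × 0.009438 × 3.734 = 0.92132
(3) 12.76 × 0.8976 × 0.02104 × 4.591 = 1.10633
Highest is cycle (3) at 1.1063 (>1, arbitrage).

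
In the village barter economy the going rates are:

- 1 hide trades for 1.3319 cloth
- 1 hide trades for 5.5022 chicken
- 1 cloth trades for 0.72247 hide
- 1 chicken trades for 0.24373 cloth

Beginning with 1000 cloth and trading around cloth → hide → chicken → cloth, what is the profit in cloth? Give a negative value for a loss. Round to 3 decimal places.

1000 cloth × 0.72247 = 722.47 hide
722.47 hide × 5.5022 = 3975.174434 chicken
3975.174434 chicken × 0.24373 = 968.86926479882 cloth
Net change: 968.86926479882 − 1000 = -31.13073520118 cloth

-31.131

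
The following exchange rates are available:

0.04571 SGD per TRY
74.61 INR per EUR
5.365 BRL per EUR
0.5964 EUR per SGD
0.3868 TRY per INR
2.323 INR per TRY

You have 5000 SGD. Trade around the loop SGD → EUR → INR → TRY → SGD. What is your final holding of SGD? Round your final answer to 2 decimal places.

3933.71

5000 SGD × 0.5964 = 2982 EUR
2982 EUR × 74.61 = 222487.02 INR
222487.02 INR × 0.3868 = 86057.979336 TRY
86057.979336 TRY × 0.04571 = 3933.71023544856 SGD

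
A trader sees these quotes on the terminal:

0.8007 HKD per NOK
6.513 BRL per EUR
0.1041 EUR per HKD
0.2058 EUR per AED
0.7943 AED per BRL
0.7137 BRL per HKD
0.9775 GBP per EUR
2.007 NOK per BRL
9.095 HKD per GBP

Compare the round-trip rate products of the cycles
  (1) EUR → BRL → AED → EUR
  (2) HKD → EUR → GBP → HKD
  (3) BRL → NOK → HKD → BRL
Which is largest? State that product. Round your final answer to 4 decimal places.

(1) 6.513 × 0.7943 × 0.2058 = 1.06466
(2) 0.1041 × 0.9775 × 9.095 = 0.92549
(3) 2.007 × 0.8007 × 0.7137 = 1.14692
Highest is cycle (3) at 1.1469 (>1, arbitrage).

1.1469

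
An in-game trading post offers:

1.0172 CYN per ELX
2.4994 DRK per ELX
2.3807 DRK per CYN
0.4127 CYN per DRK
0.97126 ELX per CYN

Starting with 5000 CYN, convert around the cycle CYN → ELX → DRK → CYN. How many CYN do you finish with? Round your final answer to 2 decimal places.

5009.29

5000 CYN × 0.97126 = 4856.3 ELX
4856.3 ELX × 2.4994 = 12137.83622 DRK
12137.83622 DRK × 0.4127 = 5009.285007994 CYN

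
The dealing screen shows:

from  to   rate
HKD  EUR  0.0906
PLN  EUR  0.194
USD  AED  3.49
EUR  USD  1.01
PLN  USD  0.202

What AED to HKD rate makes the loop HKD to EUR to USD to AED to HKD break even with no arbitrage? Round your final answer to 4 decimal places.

3.1313

Known legs of the cycle: 0.0906 × 1.01 × 3.49 = 0.31935594
For no arbitrage the full-cycle product must be 1, so the missing rate is 1 / 0.31935594 ≈ 3.131302.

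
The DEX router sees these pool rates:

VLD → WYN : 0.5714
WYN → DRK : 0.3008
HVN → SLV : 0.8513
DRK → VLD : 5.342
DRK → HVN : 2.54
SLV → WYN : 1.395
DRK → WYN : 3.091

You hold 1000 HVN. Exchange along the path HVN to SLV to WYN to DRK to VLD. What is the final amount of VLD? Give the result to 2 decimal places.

1908.26

1000 HVN × 0.8513 = 851.3 SLV
851.3 SLV × 1.395 = 1187.5635 WYN
1187.5635 WYN × 0.3008 = 357.2191008 DRK
357.2191008 DRK × 5.342 = 1908.2644364736 VLD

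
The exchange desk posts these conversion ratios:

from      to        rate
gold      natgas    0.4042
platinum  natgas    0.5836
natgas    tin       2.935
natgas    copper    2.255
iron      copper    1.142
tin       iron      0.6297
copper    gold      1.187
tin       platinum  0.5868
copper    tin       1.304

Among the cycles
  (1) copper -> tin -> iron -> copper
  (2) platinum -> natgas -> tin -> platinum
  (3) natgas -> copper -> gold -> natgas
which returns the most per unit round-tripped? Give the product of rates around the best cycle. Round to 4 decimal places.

1.0819

(1) 1.304 × 0.6297 × 1.142 = 0.93773
(2) 0.5836 × 2.935 × 0.5868 = 1.00511
(3) 2.255 × 1.187 × 0.4042 = 1.08192
Highest is cycle (3) at 1.0819 (>1, arbitrage).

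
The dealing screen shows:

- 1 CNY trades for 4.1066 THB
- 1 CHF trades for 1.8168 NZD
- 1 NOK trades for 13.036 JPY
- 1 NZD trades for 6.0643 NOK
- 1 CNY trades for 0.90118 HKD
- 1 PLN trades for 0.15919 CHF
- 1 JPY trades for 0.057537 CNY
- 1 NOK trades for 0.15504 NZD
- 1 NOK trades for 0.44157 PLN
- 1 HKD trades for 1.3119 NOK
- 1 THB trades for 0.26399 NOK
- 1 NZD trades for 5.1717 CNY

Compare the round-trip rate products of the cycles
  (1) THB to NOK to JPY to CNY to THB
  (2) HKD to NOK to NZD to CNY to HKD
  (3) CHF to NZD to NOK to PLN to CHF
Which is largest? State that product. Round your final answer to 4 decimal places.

0.9480

(1) 0.26399 × 13.036 × 0.057537 × 4.1066 = 0.81313
(2) 1.3119 × 0.15504 × 5.1717 × 0.90118 = 0.94796
(3) 1.8168 × 6.0643 × 0.44157 × 0.15919 = 0.77447
Highest is cycle (2) at 0.9480 (≤1, no arbitrage).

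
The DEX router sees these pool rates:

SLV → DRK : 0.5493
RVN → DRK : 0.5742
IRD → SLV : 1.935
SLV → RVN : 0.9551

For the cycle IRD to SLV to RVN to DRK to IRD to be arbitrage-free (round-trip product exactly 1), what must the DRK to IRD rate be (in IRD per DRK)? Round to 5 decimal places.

0.94234

Known legs of the cycle: 1.935 × 0.9551 × 0.5742 = 1.0611896427
For no arbitrage the full-cycle product must be 1, so the missing rate is 1 / 1.0611896427 ≈ 0.9423386.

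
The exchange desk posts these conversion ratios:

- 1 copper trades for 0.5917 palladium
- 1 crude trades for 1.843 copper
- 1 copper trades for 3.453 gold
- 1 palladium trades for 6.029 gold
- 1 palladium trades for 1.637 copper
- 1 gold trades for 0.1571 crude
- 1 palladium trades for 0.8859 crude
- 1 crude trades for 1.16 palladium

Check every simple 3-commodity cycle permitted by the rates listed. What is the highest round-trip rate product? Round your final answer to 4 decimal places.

1.0987

crude→palladium→gold→crude: 1.16 × 6.029 × 0.1571 = 1.09870
crude→copper→gold→crude: 1.843 × 3.453 × 0.1571 = 0.99977
crude→copper→palladium→crude: 1.843 × 0.5917 × 0.8859 = 0.96608
Maximum is crude→palladium→gold→crude at 1.0987; arbitrage exists.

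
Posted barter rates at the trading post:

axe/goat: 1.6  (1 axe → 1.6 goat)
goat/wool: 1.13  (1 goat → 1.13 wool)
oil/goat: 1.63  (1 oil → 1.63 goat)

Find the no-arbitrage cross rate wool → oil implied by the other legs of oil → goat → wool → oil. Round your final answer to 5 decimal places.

Known legs of the cycle: 1.63 × 1.13 = 1.8419
For no arbitrage the full-cycle product must be 1, so the missing rate is 1 / 1.8419 ≈ 0.5429176.

0.54292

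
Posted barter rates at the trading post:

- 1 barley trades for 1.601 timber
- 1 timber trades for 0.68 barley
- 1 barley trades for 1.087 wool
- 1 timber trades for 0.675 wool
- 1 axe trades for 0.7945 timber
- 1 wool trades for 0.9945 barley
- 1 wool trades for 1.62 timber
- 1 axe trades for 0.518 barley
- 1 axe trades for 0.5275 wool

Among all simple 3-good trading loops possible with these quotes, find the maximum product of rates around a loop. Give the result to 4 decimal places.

barley→wool→timber→barley: 1.087 × 1.62 × 0.68 = 1.19744
barley→timber→wool→barley: 1.601 × 0.675 × 0.9945 = 1.07473
Maximum is barley→wool→timber→barley at 1.1974; arbitrage exists.

1.1974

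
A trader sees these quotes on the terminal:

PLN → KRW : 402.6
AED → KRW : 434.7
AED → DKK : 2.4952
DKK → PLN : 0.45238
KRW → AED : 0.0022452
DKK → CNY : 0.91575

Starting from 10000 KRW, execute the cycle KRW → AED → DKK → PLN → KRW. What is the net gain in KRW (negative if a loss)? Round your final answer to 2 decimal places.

10000 KRW × 0.0022452 = 22.452 AED
22.452 AED × 2.4952 = 56.0222304 DKK
56.0222304 DKK × 0.45238 = 25.343336588352 PLN
25.343336588352 PLN × 402.6 = 10203.2273104705152 KRW
Net change: 10203.2273104705152 − 10000 = 203.2273104705152 KRW

203.23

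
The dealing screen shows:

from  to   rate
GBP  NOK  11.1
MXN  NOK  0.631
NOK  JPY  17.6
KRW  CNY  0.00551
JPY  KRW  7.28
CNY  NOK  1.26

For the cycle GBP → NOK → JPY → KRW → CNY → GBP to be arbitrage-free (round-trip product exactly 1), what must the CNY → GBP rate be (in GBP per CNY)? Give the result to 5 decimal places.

Known legs of the cycle: 11.1 × 17.6 × 7.28 × 0.00551 = 7.836436608
For no arbitrage the full-cycle product must be 1, so the missing rate is 1 / 7.836436608 ≈ 0.1276090.

0.12761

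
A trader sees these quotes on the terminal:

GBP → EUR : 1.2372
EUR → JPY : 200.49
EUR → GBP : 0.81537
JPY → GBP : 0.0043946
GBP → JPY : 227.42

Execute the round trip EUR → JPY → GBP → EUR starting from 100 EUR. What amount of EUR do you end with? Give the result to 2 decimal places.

109.01

100 EUR × 200.49 = 20049 JPY
20049 JPY × 0.0043946 = 88.1073354 GBP
88.1073354 GBP × 1.2372 = 109.00639535688 EUR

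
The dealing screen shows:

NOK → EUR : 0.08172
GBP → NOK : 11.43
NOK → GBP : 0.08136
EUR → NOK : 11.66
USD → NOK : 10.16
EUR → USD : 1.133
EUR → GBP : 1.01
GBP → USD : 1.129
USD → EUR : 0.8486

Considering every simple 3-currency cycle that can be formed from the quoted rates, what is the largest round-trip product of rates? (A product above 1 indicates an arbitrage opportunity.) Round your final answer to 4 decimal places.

0.9677

EUR→GBP→USD→EUR: 1.01 × 1.129 × 0.8486 = 0.96765
EUR→GBP→NOK→EUR: 1.01 × 11.43 × 0.08172 = 0.94340
EUR→USD→NOK→EUR: 1.133 × 10.16 × 0.08172 = 0.94070
GBP→USD→NOK→GBP: 1.129 × 10.16 × 0.08136 = 0.93325
Maximum is EUR→GBP→USD→EUR at 0.9677; no arbitrage — every cycle loses value.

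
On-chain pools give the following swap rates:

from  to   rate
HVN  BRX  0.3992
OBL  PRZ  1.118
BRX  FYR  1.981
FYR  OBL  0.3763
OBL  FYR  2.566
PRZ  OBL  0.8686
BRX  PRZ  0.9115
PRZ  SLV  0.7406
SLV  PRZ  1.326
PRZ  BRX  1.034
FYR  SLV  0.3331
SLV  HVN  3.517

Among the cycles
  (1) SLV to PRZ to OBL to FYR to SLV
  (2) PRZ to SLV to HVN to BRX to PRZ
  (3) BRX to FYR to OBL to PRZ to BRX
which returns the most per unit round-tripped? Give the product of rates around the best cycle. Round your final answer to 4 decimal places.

(1) 1.326 × 0.8686 × 2.566 × 0.3331 = 0.98445
(2) 0.7406 × 3.517 × 0.3992 × 0.9115 = 0.94777
(3) 1.981 × 0.3763 × 1.118 × 1.034 = 0.86175
Highest is cycle (1) at 0.9845 (≤1, no arbitrage).

0.9845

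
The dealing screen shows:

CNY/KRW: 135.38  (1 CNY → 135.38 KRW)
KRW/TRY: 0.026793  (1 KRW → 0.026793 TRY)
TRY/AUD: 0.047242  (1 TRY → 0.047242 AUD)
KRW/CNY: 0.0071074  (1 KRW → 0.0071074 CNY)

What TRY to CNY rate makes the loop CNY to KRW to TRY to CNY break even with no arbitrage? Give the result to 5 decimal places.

Known legs of the cycle: 135.38 × 0.026793 = 3.62723634
For no arbitrage the full-cycle product must be 1, so the missing rate is 1 / 3.62723634 ≈ 0.2756920.

0.27569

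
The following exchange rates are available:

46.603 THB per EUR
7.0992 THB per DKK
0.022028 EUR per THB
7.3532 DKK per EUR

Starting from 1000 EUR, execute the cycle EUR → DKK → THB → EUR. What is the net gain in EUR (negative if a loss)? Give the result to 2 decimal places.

1000 EUR × 7.3532 = 7353.2 DKK
7353.2 DKK × 7.0992 = 52201.83744 THB
52201.83744 THB × 0.022028 = 1149.90207512832 EUR
Net change: 1149.90207512832 − 1000 = 149.90207512832 EUR

149.90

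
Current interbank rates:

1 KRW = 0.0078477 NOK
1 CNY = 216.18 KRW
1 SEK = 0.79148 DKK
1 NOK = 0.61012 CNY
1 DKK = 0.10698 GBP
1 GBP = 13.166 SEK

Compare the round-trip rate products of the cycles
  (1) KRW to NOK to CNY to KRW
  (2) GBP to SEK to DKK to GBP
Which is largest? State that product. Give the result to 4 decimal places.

(1) 0.0078477 × 0.61012 × 216.18 = 1.03508
(2) 13.166 × 0.79148 × 0.10698 = 1.11480
Highest is cycle (2) at 1.1148 (>1, arbitrage).

1.1148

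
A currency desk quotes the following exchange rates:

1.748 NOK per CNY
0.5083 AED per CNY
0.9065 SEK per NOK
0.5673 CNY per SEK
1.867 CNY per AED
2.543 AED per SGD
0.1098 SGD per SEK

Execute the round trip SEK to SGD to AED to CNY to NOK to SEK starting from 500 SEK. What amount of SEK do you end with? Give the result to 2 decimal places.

413.02

500 SEK × 0.1098 = 54.9 SGD
54.9 SGD × 2.543 = 139.6107 AED
139.6107 AED × 1.867 = 260.6531769 CNY
260.6531769 CNY × 1.748 = 455.6217532212 NOK
455.6217532212 NOK × 0.9065 = 413.0211192950178 SEK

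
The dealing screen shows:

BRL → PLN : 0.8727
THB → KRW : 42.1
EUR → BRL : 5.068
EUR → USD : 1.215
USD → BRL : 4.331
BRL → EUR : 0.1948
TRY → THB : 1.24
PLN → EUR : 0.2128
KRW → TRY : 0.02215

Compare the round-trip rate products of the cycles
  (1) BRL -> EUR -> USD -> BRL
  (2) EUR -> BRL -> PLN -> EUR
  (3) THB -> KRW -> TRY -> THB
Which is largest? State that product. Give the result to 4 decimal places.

(1) 0.1948 × 1.215 × 4.331 = 1.02507
(2) 5.068 × 0.8727 × 0.2128 = 0.94118
(3) 42.1 × 0.02215 × 1.24 = 1.15632
Highest is cycle (3) at 1.1563 (>1, arbitrage).

1.1563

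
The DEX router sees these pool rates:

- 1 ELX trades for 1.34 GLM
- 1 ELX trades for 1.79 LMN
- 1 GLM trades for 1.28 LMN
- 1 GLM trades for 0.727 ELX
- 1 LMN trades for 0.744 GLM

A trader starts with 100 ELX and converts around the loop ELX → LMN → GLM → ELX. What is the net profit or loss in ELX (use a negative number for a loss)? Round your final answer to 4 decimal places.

-3.1810

100 ELX × 1.79 = 179 LMN
179 LMN × 0.744 = 133.176 GLM
133.176 GLM × 0.727 = 96.818952 ELX
Net change: 96.818952 − 100 = -3.181048 ELX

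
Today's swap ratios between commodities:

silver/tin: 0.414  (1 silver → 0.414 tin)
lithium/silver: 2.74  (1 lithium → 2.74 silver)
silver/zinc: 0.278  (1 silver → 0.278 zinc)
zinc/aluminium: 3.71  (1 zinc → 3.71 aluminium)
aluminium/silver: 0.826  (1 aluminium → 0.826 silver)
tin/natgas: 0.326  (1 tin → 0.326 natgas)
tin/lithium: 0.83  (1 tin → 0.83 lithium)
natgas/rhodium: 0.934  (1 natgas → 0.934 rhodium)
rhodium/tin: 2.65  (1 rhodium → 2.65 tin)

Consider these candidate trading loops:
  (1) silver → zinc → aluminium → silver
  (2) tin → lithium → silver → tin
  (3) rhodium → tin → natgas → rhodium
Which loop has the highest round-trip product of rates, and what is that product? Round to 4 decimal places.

0.9415

(1) 0.278 × 3.71 × 0.826 = 0.85192
(2) 0.83 × 2.74 × 0.414 = 0.94152
(3) 2.65 × 0.326 × 0.934 = 0.80688
Highest is cycle (2) at 0.9415 (≤1, no arbitrage).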